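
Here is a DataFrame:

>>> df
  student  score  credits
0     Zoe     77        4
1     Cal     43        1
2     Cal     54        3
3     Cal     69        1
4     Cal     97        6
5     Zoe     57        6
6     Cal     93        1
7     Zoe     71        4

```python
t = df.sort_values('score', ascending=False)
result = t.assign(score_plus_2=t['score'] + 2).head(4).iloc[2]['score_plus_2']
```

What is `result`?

79

sort by score descending:
  student  score  credits
4     Cal     97        6
6     Cal     93        1
0     Zoe     77        4
7     Zoe     71        4
3     Cal     69        1
5     Zoe     57        6
2     Cal     54        3
1     Cal     43        1
add column score_plus_2 = t['score'] + 2:
  student  score  credits  score_plus_2
4     Cal     97        6            99
6     Cal     93        1            95
0     Zoe     77        4            79
7     Zoe     71        4            73
3     Cal     69        1            71
5     Zoe     57        6            59
2     Cal     54        3            56
1     Cal     43        1            45
take first 4 rows:
  student  score  credits  score_plus_2
4     Cal     97        6            99
6     Cal     93        1            95
0     Zoe     77        4            79
7     Zoe     71        4            73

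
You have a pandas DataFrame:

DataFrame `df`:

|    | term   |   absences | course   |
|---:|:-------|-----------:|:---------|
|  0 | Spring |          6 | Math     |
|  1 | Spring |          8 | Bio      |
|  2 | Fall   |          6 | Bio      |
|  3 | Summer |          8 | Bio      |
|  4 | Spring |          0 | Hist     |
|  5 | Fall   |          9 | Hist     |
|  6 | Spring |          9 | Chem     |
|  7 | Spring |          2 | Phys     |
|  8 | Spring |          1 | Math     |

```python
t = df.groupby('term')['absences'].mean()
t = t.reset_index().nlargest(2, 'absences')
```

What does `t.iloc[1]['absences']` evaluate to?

group by term, mean of absences:
term
Fall      7.500000
Spring    4.333333
Summer    8.000000
Name: absences, dtype: float64
reset_index():
     term  absences
0    Fall  7.500000
1  Spring  4.333333
2  Summer  8.000000
take 2 rows with largest absences:
     term  absences
2  Summer       8.0
0    Fall       7.5

7.5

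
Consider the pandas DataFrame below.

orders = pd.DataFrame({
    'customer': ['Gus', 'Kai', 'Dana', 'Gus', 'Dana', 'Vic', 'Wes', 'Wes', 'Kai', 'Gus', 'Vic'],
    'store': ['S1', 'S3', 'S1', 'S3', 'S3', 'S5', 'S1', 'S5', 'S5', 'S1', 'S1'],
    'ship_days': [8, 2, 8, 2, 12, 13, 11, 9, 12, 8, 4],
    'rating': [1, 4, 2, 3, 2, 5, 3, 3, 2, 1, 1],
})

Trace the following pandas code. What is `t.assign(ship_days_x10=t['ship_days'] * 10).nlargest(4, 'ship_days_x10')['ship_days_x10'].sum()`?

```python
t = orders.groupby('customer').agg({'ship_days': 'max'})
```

group by customer, max of ship_days:
          ship_days
customer           
Dana             12
Gus               8
Kai              12
Vic              13
Wes              11
add column ship_days_x10 = t['ship_days'] * 10:
          ship_days  ship_days_x10
customer                          
Dana             12            120
Gus               8             80
Kai              12            120
Vic              13            130
Wes              11            110
take 4 rows with largest ship_days_x10:
          ship_days  ship_days_x10
customer                          
Vic              13            130
Dana             12            120
Kai              12            120
Wes              11            110

480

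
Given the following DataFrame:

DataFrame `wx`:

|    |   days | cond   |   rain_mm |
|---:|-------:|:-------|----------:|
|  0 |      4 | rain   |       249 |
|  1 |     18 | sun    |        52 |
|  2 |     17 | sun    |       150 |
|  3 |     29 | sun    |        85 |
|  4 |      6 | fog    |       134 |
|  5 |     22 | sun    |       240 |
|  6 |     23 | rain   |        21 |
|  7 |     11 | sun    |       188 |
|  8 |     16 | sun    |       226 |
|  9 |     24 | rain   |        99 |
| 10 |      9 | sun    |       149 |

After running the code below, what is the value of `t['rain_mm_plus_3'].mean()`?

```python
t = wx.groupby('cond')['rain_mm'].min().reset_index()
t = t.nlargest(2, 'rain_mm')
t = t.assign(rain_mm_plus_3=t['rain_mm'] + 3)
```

96.0

group by cond, min of rain_mm:
cond
fog     134
rain     21
sun      52
Name: rain_mm, dtype: int64
reset_index():
   cond  rain_mm
0   fog      134
1  rain       21
2   sun       52
take 2 rows with largest rain_mm:
  cond  rain_mm
0  fog      134
2  sun       52
add column rain_mm_plus_3 = t['rain_mm'] + 3:
  cond  rain_mm  rain_mm_plus_3
0  fog      134             137
2  sun       52              55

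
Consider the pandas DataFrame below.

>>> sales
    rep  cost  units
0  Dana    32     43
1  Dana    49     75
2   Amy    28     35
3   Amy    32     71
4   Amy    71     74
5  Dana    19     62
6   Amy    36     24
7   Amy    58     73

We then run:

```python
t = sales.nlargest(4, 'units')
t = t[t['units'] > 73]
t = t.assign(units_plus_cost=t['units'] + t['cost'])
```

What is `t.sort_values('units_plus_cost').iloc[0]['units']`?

take 4 rows with largest units:
    rep  cost  units
1  Dana    49     75
4   Amy    71     74
7   Amy    58     73
3   Amy    32     71
filter rows where units > 73:
    rep  cost  units
1  Dana    49     75
4   Amy    71     74
add column units_plus_cost = t['units'] + t['cost']:
    rep  cost  units  units_plus_cost
1  Dana    49     75              124
4   Amy    71     74              145
sort by units_plus_cost:
    rep  cost  units  units_plus_cost
1  Dana    49     75              124
4   Amy    71     74              145
So iloc[0]['units'] = 75.

75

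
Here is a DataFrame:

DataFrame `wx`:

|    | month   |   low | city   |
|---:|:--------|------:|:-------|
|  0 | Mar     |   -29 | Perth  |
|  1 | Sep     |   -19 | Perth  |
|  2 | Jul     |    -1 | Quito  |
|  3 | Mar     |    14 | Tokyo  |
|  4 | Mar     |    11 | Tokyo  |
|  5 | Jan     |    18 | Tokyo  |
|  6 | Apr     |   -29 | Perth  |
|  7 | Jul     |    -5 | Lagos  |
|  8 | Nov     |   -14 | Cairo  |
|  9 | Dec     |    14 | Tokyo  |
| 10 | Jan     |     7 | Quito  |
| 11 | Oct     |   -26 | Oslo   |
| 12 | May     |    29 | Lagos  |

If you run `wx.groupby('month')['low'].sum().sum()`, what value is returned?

group by month, sum of low:
month
Apr   -29
Dec    14
Jan    25
Jul    -6
Mar    -4
May    29
Nov   -14
Oct   -26
Sep   -19
Name: low, dtype: int64
Then the sum of the resulting series: -30

-30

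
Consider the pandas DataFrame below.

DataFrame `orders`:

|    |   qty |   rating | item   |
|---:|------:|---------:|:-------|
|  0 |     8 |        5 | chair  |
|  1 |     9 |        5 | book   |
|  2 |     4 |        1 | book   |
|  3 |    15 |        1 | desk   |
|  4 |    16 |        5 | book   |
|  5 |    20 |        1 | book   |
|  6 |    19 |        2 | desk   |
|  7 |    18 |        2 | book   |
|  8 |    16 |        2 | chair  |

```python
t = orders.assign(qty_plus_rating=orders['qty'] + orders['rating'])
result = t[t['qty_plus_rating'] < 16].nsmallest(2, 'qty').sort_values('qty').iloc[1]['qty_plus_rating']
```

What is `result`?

13

add column qty_plus_rating = orders['qty'] + orders['rating']:
   qty  rating   item  qty_plus_rating
0    8       5  chair               13
1    9       5   book               14
2    4       1   book                5
3   15       1   desk               16
4   16       5   book               21
5   20       1   book               21
6   19       2   desk               21
7   18       2   book               20
8   16       2  chair               18
filter rows where qty_plus_rating < 16:
   qty  rating   item  qty_plus_rating
0    8       5  chair               13
1    9       5   book               14
2    4       1   book                5
take 2 rows with smallest qty:
   qty  rating   item  qty_plus_rating
2    4       1   book                5
0    8       5  chair               13
sort by qty:
   qty  rating   item  qty_plus_rating
2    4       1   book                5
0    8       5  chair               13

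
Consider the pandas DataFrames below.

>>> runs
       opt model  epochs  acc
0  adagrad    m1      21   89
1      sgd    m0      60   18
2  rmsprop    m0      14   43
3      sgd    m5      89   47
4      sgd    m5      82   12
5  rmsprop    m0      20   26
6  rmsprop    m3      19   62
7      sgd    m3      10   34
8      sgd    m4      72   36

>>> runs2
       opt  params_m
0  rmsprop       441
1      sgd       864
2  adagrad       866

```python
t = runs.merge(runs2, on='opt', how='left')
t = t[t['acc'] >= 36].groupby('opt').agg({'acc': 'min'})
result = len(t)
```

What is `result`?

merge on 'opt' (how='left') → 9 rows:
       opt model  epochs  acc  params_m
0  adagrad    m1      21   89       866
1      sgd    m0      60   18       864
2  rmsprop    m0      14   43       441
3      sgd    m5      89   47       864
4      sgd    m5      82   12       864
5  rmsprop    m0      20   26       441
6  rmsprop    m3      19   62       441
7      sgd    m3      10   34       864
8      sgd    m4      72   36       864
filter rows where acc >= 36:
       opt model  epochs  acc  params_m
0  adagrad    m1      21   89       866
2  rmsprop    m0      14   43       441
3      sgd    m5      89   47       864
6  rmsprop    m3      19   62       441
8      sgd    m4      72   36       864
group by opt, min of acc:
         acc
opt         
adagrad   89
rmsprop   43
sgd       36
Hence 3.

3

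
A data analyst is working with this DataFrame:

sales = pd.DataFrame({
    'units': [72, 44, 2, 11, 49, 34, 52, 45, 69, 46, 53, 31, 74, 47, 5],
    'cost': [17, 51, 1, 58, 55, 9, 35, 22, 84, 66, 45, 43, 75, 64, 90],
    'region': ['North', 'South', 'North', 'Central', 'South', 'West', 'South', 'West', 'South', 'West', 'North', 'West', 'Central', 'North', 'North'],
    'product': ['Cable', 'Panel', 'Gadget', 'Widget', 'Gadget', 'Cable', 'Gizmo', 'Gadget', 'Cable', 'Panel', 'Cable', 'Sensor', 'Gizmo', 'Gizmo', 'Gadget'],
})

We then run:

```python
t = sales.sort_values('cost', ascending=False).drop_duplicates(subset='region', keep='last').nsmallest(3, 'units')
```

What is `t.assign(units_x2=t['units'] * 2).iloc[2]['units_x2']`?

68

sort by cost descending:
    units  cost   region product
14      5    90    North  Gadget
8      69    84    South   Cable
12     74    75  Central   Gizmo
9      46    66     West   Panel
13     47    64    North   Gizmo
3      11    58  Central  Widget
4      49    55    South  Gadget
1      44    51    South   Panel
10     53    45    North   Cable
11     31    43     West  Sensor
6      52    35    South   Gizmo
7      45    22     West  Gadget
0      72    17    North   Cable
5      34     9     West   Cable
2       2     1    North  Gadget
drop duplicate region (keep=last):
   units  cost   region product
3     11    58  Central  Widget
6     52    35    South   Gizmo
5     34     9     West   Cable
2      2     1    North  Gadget
take 3 rows with smallest units:
   units  cost   region product
2      2     1    North  Gadget
3     11    58  Central  Widget
5     34     9     West   Cable
add column units_x2 = t['units'] * 2:
   units  cost   region product  units_x2
2      2     1    North  Gadget         4
3     11    58  Central  Widget        22
5     34     9     West   Cable        68
Hence 68.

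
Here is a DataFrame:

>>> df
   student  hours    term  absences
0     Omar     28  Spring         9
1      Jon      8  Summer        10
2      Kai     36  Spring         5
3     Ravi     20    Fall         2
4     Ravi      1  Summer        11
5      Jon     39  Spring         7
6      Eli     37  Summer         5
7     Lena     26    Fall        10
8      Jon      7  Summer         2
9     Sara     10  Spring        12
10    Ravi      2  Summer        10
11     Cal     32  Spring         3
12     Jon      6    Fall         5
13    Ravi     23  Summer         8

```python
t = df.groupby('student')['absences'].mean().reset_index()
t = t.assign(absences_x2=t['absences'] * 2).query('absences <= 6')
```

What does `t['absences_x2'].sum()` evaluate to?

group by student, mean of absences:
student
Cal      3.00
Eli      5.00
Jon      6.00
Kai      5.00
Lena    10.00
Omar     9.00
Ravi     7.75
Sara    12.00
Name: absences, dtype: float64
reset_index():
  student  absences
0     Cal      3.00
1     Eli      5.00
2     Jon      6.00
3     Kai      5.00
4    Lena     10.00
5    Omar      9.00
6    Ravi      7.75
7    Sara     12.00
add column absences_x2 = t['absences'] * 2:
  student  absences  absences_x2
0     Cal      3.00          6.0
1     Eli      5.00         10.0
2     Jon      6.00         12.0
3     Kai      5.00         10.0
4    Lena     10.00         20.0
5    Omar      9.00         18.0
6    Ravi      7.75         15.5
7    Sara     12.00         24.0
filter rows where absences <= 6:
  student  absences  absences_x2
0     Cal       3.0          6.0
1     Eli       5.0         10.0
2     Jon       6.0         12.0
3     Kai       5.0         10.0
Finally, sum of column 'absences_x2' = 38.0.

38.0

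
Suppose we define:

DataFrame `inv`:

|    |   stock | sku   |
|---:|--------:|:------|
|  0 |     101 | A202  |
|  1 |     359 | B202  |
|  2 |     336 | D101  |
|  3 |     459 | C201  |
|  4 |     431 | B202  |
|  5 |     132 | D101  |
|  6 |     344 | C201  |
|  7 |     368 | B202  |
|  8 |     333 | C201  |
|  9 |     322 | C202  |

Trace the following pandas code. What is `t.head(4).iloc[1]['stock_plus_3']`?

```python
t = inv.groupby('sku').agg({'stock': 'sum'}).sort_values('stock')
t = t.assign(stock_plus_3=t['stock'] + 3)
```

group by sku, sum of stock:
      stock
sku        
A202    101
B202   1158
C201   1136
C202    322
D101    468
sort by stock:
      stock
sku        
A202    101
C202    322
D101    468
C201   1136
B202   1158
add column stock_plus_3 = t['stock'] + 3:
      stock  stock_plus_3
sku                      
A202    101           104
C202    322           325
D101    468           471
C201   1136          1139
B202   1158          1161
take first 4 rows:
      stock  stock_plus_3
sku                      
A202    101           104
C202    322           325
D101    468           471
C201   1136          1139

325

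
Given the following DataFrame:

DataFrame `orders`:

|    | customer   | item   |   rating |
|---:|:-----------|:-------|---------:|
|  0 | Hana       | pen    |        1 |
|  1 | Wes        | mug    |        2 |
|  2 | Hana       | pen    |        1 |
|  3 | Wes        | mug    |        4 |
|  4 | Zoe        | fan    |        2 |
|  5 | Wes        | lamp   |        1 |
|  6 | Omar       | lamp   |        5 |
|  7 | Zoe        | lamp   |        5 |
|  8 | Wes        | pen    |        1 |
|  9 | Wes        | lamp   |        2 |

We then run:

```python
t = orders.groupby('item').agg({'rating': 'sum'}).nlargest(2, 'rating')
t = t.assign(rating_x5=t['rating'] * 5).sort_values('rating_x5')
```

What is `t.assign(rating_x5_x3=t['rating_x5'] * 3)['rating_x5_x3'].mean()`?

142.5

group by item, sum of rating:
      rating
item        
fan        2
lamp      13
mug        6
pen        3
take 2 rows with largest rating:
      rating
item        
lamp      13
mug        6
add column rating_x5 = t['rating'] * 5:
      rating  rating_x5
item                   
lamp      13         65
mug        6         30
sort by rating_x5:
      rating  rating_x5
item                   
mug        6         30
lamp      13         65
add column rating_x5_x3 = t['rating_x5'] * 3:
      rating  rating_x5  rating_x5_x3
item                                 
mug        6         30            90
lamp      13         65           195
Finally, mean of column 'rating_x5_x3' = 142.5.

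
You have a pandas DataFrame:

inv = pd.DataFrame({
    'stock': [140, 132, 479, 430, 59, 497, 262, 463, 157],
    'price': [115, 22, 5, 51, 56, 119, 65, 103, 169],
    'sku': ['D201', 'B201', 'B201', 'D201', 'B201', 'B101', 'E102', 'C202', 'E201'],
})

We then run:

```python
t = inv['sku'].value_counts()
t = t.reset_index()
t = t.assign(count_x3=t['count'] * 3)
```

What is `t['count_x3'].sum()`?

value_counts of sku:
sku
B201    3
D201    2
B101    1
E102    1
C202    1
E201    1
Name: count, dtype: int64
reset_index():
    sku  count
0  B201      3
1  D201      2
2  B101      1
3  E102      1
4  C202      1
5  E201      1
add column count_x3 = t['count'] * 3:
    sku  count  count_x3
0  B201      3         9
1  D201      2         6
2  B101      1         3
3  E102      1         3
4  C202      1         3
5  E201      1         3
Then the sum of column 'count_x3': 27

27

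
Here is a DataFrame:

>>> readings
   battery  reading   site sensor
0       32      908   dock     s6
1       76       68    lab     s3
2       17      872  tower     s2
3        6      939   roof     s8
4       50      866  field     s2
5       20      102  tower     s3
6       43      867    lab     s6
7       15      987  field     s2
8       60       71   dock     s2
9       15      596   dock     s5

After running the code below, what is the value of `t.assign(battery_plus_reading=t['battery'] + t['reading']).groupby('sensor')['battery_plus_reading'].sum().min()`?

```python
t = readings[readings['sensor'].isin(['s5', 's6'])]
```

filter rows where sensor in ['s5', 's6']:
   battery  reading  site sensor
0       32      908  dock     s6
6       43      867   lab     s6
9       15      596  dock     s5
add column battery_plus_reading = t['battery'] + t['reading']:
   battery  reading  site sensor  battery_plus_reading
0       32      908  dock     s6                   940
6       43      867   lab     s6                   910
9       15      596  dock     s5                   611
group by sensor, sum of battery_plus_reading:
sensor
s5     611
s6    1850
Name: battery_plus_reading, dtype: int64

611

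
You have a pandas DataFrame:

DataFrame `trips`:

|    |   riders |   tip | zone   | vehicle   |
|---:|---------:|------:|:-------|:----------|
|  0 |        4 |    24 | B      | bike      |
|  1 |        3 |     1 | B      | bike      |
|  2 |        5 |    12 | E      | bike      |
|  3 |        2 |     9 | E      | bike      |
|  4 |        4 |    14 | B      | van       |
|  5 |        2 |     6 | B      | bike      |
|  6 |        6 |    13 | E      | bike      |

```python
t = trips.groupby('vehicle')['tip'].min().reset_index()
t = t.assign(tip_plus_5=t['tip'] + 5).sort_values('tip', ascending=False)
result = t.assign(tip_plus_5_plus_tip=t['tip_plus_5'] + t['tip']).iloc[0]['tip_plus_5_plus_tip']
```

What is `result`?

group by vehicle, min of tip:
vehicle
bike     1
van     14
Name: tip, dtype: int64
reset_index():
  vehicle  tip
0    bike    1
1     van   14
add column tip_plus_5 = t['tip'] + 5:
  vehicle  tip  tip_plus_5
0    bike    1           6
1     van   14          19
sort by tip descending:
  vehicle  tip  tip_plus_5
1     van   14          19
0    bike    1           6
add column tip_plus_5_plus_tip = t['tip_plus_5'] + t['tip']:
  vehicle  tip  tip_plus_5  tip_plus_5_plus_tip
1     van   14          19                   33
0    bike    1           6                    7
Finally, value at position 0, column 'tip_plus_5_plus_tip' = 33.

33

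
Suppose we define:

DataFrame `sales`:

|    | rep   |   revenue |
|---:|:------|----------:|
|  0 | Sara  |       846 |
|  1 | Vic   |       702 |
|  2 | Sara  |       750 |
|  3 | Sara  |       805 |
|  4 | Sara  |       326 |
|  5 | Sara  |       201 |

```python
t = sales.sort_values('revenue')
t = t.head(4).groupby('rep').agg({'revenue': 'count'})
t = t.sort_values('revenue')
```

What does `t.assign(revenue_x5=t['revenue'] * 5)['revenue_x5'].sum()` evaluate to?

sort by revenue:
    rep  revenue
5  Sara      201
4  Sara      326
1   Vic      702
2  Sara      750
3  Sara      805
0  Sara      846
take first 4 rows:
    rep  revenue
5  Sara      201
4  Sara      326
1   Vic      702
2  Sara      750
group by rep, count of revenue:
      revenue
rep          
Sara        3
Vic         1
sort by revenue:
      revenue
rep          
Vic         1
Sara        3
add column revenue_x5 = t['revenue'] * 5:
      revenue  revenue_x5
rep                      
Vic         1           5
Sara        3          15

20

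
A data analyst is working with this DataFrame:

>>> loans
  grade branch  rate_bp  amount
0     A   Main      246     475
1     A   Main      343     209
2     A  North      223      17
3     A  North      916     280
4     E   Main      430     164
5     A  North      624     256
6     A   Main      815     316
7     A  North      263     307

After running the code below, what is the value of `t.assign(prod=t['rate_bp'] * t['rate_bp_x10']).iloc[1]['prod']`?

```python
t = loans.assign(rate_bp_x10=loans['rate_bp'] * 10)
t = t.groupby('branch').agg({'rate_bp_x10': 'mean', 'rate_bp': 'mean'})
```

2565422.5

add column rate_bp_x10 = loans['rate_bp'] * 10:
  grade branch  rate_bp  amount  rate_bp_x10
0     A   Main      246     475         2460
1     A   Main      343     209         3430
2     A  North      223      17         2230
3     A  North      916     280         9160
4     E   Main      430     164         4300
5     A  North      624     256         6240
6     A   Main      815     316         8150
7     A  North      263     307         2630
group by branch: mean(rate_bp_x10), mean(rate_bp):
        rate_bp_x10  rate_bp
branch                      
Main         4585.0    458.5
North        5065.0    506.5
add column prod = t['rate_bp'] * t['rate_bp_x10']:
        rate_bp_x10  rate_bp       prod
branch                                 
Main         4585.0    458.5  2102222.5
North        5065.0    506.5  2565422.5
value at position 1, column 'prod' → 2565422.5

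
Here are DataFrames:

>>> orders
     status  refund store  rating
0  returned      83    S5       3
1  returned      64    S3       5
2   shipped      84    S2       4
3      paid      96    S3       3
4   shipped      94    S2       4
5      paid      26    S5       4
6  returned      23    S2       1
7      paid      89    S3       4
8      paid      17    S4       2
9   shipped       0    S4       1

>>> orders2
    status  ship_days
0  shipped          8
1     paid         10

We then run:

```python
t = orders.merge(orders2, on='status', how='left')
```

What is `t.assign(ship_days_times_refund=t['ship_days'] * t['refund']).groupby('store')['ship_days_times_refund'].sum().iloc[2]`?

merge on 'status' (how='left') → 10 rows:
     status  refund store  rating  ship_days
0  returned      83    S5       3        NaN
1  returned      64    S3       5        NaN
2   shipped      84    S2       4        8.0
3      paid      96    S3       3       10.0
4   shipped      94    S2       4        8.0
5      paid      26    S5       4       10.0
6  returned      23    S2       1        NaN
7      paid      89    S3       4       10.0
8      paid      17    S4       2       10.0
9   shipped       0    S4       1        8.0
add column ship_days_times_refund = t['ship_days'] * t['refund']:
     status  refund store  rating  ship_days  ship_days_times_refund
0  returned      83    S5       3        NaN                     NaN
1  returned      64    S3       5        NaN                     NaN
2   shipped      84    S2       4        8.0                   672.0
3      paid      96    S3       3       10.0                   960.0
4   shipped      94    S2       4        8.0                   752.0
5      paid      26    S5       4       10.0                   260.0
6  returned      23    S2       1        NaN                     NaN
7      paid      89    S3       4       10.0                   890.0
8      paid      17    S4       2       10.0                   170.0
9   shipped       0    S4       1        8.0                     0.0
group by store, sum of ship_days_times_refund:
store
S2    1424.0
S3    1850.0
S4     170.0
S5     260.0
Name: ship_days_times_refund, dtype: float64
Finally, value at position 2 = 170.0.

170.0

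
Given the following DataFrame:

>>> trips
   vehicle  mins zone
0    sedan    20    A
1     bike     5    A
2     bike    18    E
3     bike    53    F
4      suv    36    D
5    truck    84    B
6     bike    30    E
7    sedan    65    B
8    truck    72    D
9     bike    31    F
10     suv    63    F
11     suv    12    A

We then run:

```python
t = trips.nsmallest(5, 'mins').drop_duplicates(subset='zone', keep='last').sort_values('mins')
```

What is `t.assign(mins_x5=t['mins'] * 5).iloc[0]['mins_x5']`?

100

take 5 rows with smallest mins:
   vehicle  mins zone
1     bike     5    A
11     suv    12    A
2     bike    18    E
0    sedan    20    A
6     bike    30    E
drop duplicate zone (keep=last):
  vehicle  mins zone
0   sedan    20    A
6    bike    30    E
sort by mins:
  vehicle  mins zone
0   sedan    20    A
6    bike    30    E
add column mins_x5 = t['mins'] * 5:
  vehicle  mins zone  mins_x5
0   sedan    20    A      100
6    bike    30    E      150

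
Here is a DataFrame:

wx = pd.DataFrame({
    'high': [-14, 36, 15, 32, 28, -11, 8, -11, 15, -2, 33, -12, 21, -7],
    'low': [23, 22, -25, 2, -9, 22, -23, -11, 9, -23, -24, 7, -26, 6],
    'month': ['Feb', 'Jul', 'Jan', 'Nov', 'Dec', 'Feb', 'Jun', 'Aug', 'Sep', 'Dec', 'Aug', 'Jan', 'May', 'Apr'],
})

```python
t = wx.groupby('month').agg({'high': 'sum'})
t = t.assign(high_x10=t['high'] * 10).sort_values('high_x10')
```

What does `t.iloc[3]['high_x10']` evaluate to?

80

group by month, sum of high:
       high
month      
Apr      -7
Aug      22
Dec      26
Feb     -25
Jan       3
Jul      36
Jun       8
May      21
Nov      32
Sep      15
add column high_x10 = t['high'] * 10:
       high  high_x10
month                
Apr      -7       -70
Aug      22       220
Dec      26       260
Feb     -25      -250
Jan       3        30
Jul      36       360
Jun       8        80
May      21       210
Nov      32       320
Sep      15       150
sort by high_x10:
       high  high_x10
month                
Feb     -25      -250
Apr      -7       -70
Jan       3        30
Jun       8        80
Sep      15       150
May      21       210
Aug      22       220
Dec      26       260
Nov      32       320
Jul      36       360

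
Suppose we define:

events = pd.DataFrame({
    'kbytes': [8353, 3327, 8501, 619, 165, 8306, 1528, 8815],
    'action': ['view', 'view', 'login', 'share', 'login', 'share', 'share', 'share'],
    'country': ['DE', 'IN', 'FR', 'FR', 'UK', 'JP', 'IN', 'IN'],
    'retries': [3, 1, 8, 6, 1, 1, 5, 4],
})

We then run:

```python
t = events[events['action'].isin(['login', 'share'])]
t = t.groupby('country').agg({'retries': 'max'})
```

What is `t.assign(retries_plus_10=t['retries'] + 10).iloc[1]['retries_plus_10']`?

15

filter rows where action in ['login', 'share']:
   kbytes action country  retries
2    8501  login      FR        8
3     619  share      FR        6
4     165  login      UK        1
5    8306  share      JP        1
6    1528  share      IN        5
7    8815  share      IN        4
group by country, max of retries:
         retries
country         
FR             8
IN             5
JP             1
UK             1
add column retries_plus_10 = t['retries'] + 10:
         retries  retries_plus_10
country                          
FR             8               18
IN             5               15
JP             1               11
UK             1               11
Then the value at position 1, column 'retries_plus_10': 15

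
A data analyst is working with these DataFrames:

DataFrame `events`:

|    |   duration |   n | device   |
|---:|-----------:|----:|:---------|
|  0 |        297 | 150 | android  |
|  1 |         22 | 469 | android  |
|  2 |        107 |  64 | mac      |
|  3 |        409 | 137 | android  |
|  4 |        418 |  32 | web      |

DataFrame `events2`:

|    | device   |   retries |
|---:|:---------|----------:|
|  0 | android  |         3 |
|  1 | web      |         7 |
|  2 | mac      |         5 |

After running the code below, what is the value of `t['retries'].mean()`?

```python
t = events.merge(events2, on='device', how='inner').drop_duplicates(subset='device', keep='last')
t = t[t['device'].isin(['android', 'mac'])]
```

merge on 'device' (how='inner') → 5 rows:
   duration    n   device  retries
0       297  150  android        3
1        22  469  android        3
2       107   64      mac        5
3       409  137  android        3
4       418   32      web        7
drop duplicate device (keep=last):
   duration    n   device  retries
2       107   64      mac        5
3       409  137  android        3
4       418   32      web        7
filter rows where device in ['android', 'mac']:
   duration    n   device  retries
2       107   64      mac        5
3       409  137  android        3
The mean of column 'retries' is 4.0.

4.0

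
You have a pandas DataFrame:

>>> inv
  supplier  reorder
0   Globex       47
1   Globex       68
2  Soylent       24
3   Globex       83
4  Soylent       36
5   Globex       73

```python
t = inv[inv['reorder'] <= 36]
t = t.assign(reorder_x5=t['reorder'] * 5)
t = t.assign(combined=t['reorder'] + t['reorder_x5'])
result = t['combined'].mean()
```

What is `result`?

filter rows where reorder <= 36:
  supplier  reorder
2  Soylent       24
4  Soylent       36
add column reorder_x5 = t['reorder'] * 5:
  supplier  reorder  reorder_x5
2  Soylent       24         120
4  Soylent       36         180
add column combined = t['reorder'] + t['reorder_x5']:
  supplier  reorder  reorder_x5  combined
2  Soylent       24         120       144
4  Soylent       36         180       216
Then the mean of column 'combined': 180.0

180.0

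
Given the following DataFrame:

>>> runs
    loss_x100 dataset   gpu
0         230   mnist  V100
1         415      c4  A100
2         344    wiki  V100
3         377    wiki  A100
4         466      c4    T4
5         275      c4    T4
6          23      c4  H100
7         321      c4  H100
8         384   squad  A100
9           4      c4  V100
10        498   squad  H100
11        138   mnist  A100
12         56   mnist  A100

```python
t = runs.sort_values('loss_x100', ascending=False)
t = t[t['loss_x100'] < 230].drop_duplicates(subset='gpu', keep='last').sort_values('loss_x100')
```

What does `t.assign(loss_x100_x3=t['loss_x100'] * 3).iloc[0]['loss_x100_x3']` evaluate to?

12

sort by loss_x100 descending:
    loss_x100 dataset   gpu
10        498   squad  H100
4         466      c4    T4
1         415      c4  A100
8         384   squad  A100
3         377    wiki  A100
2         344    wiki  V100
7         321      c4  H100
5         275      c4    T4
0         230   mnist  V100
11        138   mnist  A100
12         56   mnist  A100
6          23      c4  H100
9           4      c4  V100
filter rows where loss_x100 < 230:
    loss_x100 dataset   gpu
11        138   mnist  A100
12         56   mnist  A100
6          23      c4  H100
9           4      c4  V100
drop duplicate gpu (keep=last):
    loss_x100 dataset   gpu
12         56   mnist  A100
6          23      c4  H100
9           4      c4  V100
sort by loss_x100:
    loss_x100 dataset   gpu
9           4      c4  V100
6          23      c4  H100
12         56   mnist  A100
add column loss_x100_x3 = t['loss_x100'] * 3:
    loss_x100 dataset   gpu  loss_x100_x3
9           4      c4  V100            12
6          23      c4  H100            69
12         56   mnist  A100           168
Reading off the value at position 0, column 'loss_x100_x3', we get 12.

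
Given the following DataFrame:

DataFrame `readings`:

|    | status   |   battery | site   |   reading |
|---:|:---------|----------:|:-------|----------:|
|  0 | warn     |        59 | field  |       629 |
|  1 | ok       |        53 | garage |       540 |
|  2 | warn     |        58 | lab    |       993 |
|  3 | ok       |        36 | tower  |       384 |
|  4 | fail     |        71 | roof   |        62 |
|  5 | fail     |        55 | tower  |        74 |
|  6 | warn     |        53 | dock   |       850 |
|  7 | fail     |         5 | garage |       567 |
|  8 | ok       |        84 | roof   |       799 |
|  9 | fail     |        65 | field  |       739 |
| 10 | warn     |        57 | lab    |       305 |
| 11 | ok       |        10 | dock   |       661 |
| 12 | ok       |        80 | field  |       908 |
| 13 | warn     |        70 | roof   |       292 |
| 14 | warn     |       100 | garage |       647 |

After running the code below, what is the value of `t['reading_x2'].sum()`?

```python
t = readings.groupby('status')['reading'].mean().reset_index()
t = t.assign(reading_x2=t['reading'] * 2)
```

3276.46666667

group by status, mean of reading:
status
fail    360.500000
ok      658.400000
warn    619.333333
Name: reading, dtype: float64
reset_index():
  status     reading
0   fail  360.500000
1     ok  658.400000
2   warn  619.333333
add column reading_x2 = t['reading'] * 2:
  status     reading   reading_x2
0   fail  360.500000   721.000000
1     ok  658.400000  1316.800000
2   warn  619.333333  1238.666667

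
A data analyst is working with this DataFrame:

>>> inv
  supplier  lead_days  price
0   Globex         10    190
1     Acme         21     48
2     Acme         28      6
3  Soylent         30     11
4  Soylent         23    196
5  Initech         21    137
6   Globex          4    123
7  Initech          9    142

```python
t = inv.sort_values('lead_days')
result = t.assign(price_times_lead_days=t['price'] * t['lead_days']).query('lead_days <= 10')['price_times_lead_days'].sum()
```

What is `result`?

sort by lead_days:
  supplier  lead_days  price
6   Globex          4    123
7  Initech          9    142
0   Globex         10    190
1     Acme         21     48
5  Initech         21    137
4  Soylent         23    196
2     Acme         28      6
3  Soylent         30     11
add column price_times_lead_days = t['price'] * t['lead_days']:
  supplier  lead_days  price  price_times_lead_days
6   Globex          4    123                    492
7  Initech          9    142                   1278
0   Globex         10    190                   1900
1     Acme         21     48                   1008
5  Initech         21    137                   2877
4  Soylent         23    196                   4508
2     Acme         28      6                    168
3  Soylent         30     11                    330
filter rows where lead_days <= 10:
  supplier  lead_days  price  price_times_lead_days
6   Globex          4    123                    492
7  Initech          9    142                   1278
0   Globex         10    190                   1900
Hence 3670.

3670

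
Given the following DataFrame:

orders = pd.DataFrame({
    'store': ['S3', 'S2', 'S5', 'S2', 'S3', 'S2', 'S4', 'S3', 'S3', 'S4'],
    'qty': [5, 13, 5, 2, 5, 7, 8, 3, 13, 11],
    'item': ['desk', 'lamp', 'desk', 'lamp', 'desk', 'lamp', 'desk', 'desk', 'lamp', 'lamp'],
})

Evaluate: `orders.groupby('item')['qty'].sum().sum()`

group by item, sum of qty:
item
desk    26
lamp    46
Name: qty, dtype: int64
Then the sum of the resulting series: 72

72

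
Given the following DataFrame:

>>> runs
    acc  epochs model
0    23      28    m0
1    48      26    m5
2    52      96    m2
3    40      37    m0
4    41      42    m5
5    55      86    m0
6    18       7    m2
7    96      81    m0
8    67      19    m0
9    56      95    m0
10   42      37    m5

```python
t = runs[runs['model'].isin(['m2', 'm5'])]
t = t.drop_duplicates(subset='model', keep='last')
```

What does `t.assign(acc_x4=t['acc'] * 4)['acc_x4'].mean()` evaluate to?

120.0

filter rows where model in ['m2', 'm5']:
    acc  epochs model
1    48      26    m5
2    52      96    m2
4    41      42    m5
6    18       7    m2
10   42      37    m5
drop duplicate model (keep=last):
    acc  epochs model
6    18       7    m2
10   42      37    m5
add column acc_x4 = t['acc'] * 4:
    acc  epochs model  acc_x4
6    18       7    m2      72
10   42      37    m5     168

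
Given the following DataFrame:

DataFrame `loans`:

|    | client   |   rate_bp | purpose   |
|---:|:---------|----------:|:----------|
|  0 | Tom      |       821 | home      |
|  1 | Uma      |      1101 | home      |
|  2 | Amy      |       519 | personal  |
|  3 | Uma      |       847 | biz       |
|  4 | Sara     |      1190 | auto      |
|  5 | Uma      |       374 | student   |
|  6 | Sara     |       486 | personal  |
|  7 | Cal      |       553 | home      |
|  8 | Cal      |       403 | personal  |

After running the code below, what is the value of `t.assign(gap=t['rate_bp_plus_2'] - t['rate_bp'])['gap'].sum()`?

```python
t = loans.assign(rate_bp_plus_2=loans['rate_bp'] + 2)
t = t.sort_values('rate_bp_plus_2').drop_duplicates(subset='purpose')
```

10

add column rate_bp_plus_2 = loans['rate_bp'] + 2:
  client  rate_bp   purpose  rate_bp_plus_2
0    Tom      821      home             823
1    Uma     1101      home            1103
2    Amy      519  personal             521
3    Uma      847       biz             849
4   Sara     1190      auto            1192
5    Uma      374   student             376
6   Sara      486  personal             488
7    Cal      553      home             555
8    Cal      403  personal             405
sort by rate_bp_plus_2:
  client  rate_bp   purpose  rate_bp_plus_2
5    Uma      374   student             376
8    Cal      403  personal             405
6   Sara      486  personal             488
2    Amy      519  personal             521
7    Cal      553      home             555
0    Tom      821      home             823
3    Uma      847       biz             849
1    Uma     1101      home            1103
4   Sara     1190      auto            1192
drop duplicate purpose (keep=first):
  client  rate_bp   purpose  rate_bp_plus_2
5    Uma      374   student             376
8    Cal      403  personal             405
7    Cal      553      home             555
3    Uma      847       biz             849
4   Sara     1190      auto            1192
add column gap = t['rate_bp_plus_2'] - t['rate_bp']:
  client  rate_bp   purpose  rate_bp_plus_2  gap
5    Uma      374   student             376    2
8    Cal      403  personal             405    2
7    Cal      553      home             555    2
3    Uma      847       biz             849    2
4   Sara     1190      auto            1192    2
Finally, sum of column 'gap' = 10.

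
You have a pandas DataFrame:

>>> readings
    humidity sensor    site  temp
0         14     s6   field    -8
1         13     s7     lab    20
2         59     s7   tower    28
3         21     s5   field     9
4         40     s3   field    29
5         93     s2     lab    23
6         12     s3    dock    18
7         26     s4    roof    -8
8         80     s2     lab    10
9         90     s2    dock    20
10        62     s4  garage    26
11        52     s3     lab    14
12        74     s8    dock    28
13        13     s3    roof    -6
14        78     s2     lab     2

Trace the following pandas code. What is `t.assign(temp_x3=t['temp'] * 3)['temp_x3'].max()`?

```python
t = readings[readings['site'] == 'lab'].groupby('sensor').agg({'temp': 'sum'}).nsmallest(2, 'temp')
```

filter rows where site == 'lab':
    humidity sensor site  temp
1         13     s7  lab    20
5         93     s2  lab    23
8         80     s2  lab    10
11        52     s3  lab    14
14        78     s2  lab     2
group by sensor, sum of temp:
        temp
sensor      
s2        35
s3        14
s7        20
take 2 rows with smallest temp:
        temp
sensor      
s3        14
s7        20
add column temp_x3 = t['temp'] * 3:
        temp  temp_x3
sensor               
s3        14       42
s7        20       60
The max of column 'temp_x3' is 60.

60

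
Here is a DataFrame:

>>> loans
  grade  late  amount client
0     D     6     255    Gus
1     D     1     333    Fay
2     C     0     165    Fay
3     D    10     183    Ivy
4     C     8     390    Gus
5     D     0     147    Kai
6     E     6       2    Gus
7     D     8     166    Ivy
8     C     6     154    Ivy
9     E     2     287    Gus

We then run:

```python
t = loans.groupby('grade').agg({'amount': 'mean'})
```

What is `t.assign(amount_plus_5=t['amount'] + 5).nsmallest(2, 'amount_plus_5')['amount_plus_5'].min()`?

149.5

group by grade, mean of amount:
           amount
grade            
C      236.333333
D      216.800000
E      144.500000
add column amount_plus_5 = t['amount'] + 5:
           amount  amount_plus_5
grade                           
C      236.333333     241.333333
D      216.800000     221.800000
E      144.500000     149.500000
take 2 rows with smallest amount_plus_5:
       amount  amount_plus_5
grade                       
E       144.5          149.5
D       216.8          221.8
Reading off the min of column 'amount_plus_5', we get 149.5.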